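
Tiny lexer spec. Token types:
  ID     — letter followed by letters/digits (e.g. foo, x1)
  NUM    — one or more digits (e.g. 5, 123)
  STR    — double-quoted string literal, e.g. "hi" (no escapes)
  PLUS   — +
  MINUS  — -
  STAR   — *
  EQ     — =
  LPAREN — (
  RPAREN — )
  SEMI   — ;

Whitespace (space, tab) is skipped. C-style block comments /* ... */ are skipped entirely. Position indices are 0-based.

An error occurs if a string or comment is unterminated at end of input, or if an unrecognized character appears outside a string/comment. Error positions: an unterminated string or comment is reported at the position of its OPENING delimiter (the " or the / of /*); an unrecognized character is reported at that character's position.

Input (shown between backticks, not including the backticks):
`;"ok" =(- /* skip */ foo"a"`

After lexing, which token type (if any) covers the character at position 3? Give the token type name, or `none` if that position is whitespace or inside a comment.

pos=0: emit SEMI ';'
pos=1: enter STRING mode
pos=1: emit STR "ok" (now at pos=5)
pos=6: emit EQ '='
pos=7: emit LPAREN '('
pos=8: emit MINUS '-'
pos=10: enter COMMENT mode (saw '/*')
exit COMMENT mode (now at pos=20)
pos=21: emit ID 'foo' (now at pos=24)
pos=24: enter STRING mode
pos=24: emit STR "a" (now at pos=27)
DONE. 7 tokens: [SEMI, STR, EQ, LPAREN, MINUS, ID, STR]
Position 3: char is 'k' -> STR

Answer: STR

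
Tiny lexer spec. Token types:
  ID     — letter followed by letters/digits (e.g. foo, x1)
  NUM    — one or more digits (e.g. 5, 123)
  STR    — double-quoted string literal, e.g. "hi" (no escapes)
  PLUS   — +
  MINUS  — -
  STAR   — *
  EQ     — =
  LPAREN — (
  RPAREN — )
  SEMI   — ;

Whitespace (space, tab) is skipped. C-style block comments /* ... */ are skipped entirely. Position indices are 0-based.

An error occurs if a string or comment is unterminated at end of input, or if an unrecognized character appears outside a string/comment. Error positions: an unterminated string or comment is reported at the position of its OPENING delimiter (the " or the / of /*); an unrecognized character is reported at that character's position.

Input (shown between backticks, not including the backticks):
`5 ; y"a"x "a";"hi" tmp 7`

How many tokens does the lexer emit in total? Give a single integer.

Answer: 10

Derivation:
pos=0: emit NUM '5' (now at pos=1)
pos=2: emit SEMI ';'
pos=4: emit ID 'y' (now at pos=5)
pos=5: enter STRING mode
pos=5: emit STR "a" (now at pos=8)
pos=8: emit ID 'x' (now at pos=9)
pos=10: enter STRING mode
pos=10: emit STR "a" (now at pos=13)
pos=13: emit SEMI ';'
pos=14: enter STRING mode
pos=14: emit STR "hi" (now at pos=18)
pos=19: emit ID 'tmp' (now at pos=22)
pos=23: emit NUM '7' (now at pos=24)
DONE. 10 tokens: [NUM, SEMI, ID, STR, ID, STR, SEMI, STR, ID, NUM]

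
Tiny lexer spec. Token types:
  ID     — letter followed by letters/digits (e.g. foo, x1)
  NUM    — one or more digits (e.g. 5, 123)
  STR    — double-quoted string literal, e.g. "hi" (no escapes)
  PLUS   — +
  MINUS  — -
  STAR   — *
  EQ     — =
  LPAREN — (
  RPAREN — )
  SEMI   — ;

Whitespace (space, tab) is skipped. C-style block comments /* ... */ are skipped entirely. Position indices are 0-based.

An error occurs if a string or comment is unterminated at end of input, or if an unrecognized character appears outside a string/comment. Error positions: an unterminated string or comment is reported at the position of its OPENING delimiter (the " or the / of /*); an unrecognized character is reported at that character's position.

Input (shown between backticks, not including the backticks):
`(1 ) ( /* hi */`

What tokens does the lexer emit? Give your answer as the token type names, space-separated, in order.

Answer: LPAREN NUM RPAREN LPAREN

Derivation:
pos=0: emit LPAREN '('
pos=1: emit NUM '1' (now at pos=2)
pos=3: emit RPAREN ')'
pos=5: emit LPAREN '('
pos=7: enter COMMENT mode (saw '/*')
exit COMMENT mode (now at pos=15)
DONE. 4 tokens: [LPAREN, NUM, RPAREN, LPAREN]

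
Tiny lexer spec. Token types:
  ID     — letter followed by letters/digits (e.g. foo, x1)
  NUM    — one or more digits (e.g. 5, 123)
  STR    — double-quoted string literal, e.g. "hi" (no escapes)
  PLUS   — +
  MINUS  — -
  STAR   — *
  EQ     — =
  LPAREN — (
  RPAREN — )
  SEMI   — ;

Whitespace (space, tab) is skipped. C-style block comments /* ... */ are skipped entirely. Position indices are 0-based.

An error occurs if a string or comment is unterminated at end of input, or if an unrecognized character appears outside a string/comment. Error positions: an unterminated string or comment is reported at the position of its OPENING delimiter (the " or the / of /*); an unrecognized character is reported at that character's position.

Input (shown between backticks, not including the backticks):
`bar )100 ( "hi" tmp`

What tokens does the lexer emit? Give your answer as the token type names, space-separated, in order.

pos=0: emit ID 'bar' (now at pos=3)
pos=4: emit RPAREN ')'
pos=5: emit NUM '100' (now at pos=8)
pos=9: emit LPAREN '('
pos=11: enter STRING mode
pos=11: emit STR "hi" (now at pos=15)
pos=16: emit ID 'tmp' (now at pos=19)
DONE. 6 tokens: [ID, RPAREN, NUM, LPAREN, STR, ID]

Answer: ID RPAREN NUM LPAREN STR ID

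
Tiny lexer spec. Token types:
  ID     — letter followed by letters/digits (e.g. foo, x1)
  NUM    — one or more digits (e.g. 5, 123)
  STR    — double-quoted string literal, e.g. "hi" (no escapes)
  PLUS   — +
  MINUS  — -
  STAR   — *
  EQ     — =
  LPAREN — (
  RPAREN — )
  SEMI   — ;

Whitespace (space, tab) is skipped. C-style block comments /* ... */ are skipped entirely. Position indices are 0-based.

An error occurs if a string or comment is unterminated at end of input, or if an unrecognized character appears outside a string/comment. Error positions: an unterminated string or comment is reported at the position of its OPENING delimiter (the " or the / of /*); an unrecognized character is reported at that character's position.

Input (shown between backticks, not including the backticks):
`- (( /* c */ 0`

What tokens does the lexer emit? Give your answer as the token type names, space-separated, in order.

pos=0: emit MINUS '-'
pos=2: emit LPAREN '('
pos=3: emit LPAREN '('
pos=5: enter COMMENT mode (saw '/*')
exit COMMENT mode (now at pos=12)
pos=13: emit NUM '0' (now at pos=14)
DONE. 4 tokens: [MINUS, LPAREN, LPAREN, NUM]

Answer: MINUS LPAREN LPAREN NUM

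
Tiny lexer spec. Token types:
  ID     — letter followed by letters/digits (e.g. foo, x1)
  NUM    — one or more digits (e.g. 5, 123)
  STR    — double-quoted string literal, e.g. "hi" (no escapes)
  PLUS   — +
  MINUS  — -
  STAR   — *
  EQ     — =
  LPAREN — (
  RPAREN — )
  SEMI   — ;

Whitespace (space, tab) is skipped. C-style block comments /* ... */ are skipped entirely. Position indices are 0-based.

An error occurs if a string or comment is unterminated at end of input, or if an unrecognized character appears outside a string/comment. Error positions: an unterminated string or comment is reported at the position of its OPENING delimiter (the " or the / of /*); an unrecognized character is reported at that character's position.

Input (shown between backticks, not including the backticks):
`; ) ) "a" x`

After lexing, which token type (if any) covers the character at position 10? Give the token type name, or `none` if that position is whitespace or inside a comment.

Answer: ID

Derivation:
pos=0: emit SEMI ';'
pos=2: emit RPAREN ')'
pos=4: emit RPAREN ')'
pos=6: enter STRING mode
pos=6: emit STR "a" (now at pos=9)
pos=10: emit ID 'x' (now at pos=11)
DONE. 5 tokens: [SEMI, RPAREN, RPAREN, STR, ID]
Position 10: char is 'x' -> ID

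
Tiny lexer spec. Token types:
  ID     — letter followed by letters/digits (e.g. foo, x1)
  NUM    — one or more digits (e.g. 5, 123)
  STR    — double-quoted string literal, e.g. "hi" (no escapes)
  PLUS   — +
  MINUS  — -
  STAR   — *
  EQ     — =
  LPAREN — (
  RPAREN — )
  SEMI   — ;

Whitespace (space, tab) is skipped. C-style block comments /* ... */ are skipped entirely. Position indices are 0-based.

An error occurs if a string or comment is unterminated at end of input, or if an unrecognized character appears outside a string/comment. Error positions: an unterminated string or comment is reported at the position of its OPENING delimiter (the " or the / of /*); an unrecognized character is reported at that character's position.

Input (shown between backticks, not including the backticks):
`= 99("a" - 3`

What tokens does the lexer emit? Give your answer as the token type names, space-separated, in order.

Answer: EQ NUM LPAREN STR MINUS NUM

Derivation:
pos=0: emit EQ '='
pos=2: emit NUM '99' (now at pos=4)
pos=4: emit LPAREN '('
pos=5: enter STRING mode
pos=5: emit STR "a" (now at pos=8)
pos=9: emit MINUS '-'
pos=11: emit NUM '3' (now at pos=12)
DONE. 6 tokens: [EQ, NUM, LPAREN, STR, MINUS, NUM]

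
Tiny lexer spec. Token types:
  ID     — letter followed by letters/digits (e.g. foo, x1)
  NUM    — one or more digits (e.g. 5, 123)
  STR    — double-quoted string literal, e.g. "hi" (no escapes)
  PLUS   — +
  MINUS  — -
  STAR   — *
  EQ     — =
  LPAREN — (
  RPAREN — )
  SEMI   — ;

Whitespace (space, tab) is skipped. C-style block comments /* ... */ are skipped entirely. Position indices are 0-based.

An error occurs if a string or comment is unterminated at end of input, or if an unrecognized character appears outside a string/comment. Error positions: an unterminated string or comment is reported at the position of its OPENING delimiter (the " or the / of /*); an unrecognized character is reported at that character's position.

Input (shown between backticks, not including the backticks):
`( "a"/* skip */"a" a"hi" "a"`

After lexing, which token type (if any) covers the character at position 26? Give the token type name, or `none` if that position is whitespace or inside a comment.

Answer: STR

Derivation:
pos=0: emit LPAREN '('
pos=2: enter STRING mode
pos=2: emit STR "a" (now at pos=5)
pos=5: enter COMMENT mode (saw '/*')
exit COMMENT mode (now at pos=15)
pos=15: enter STRING mode
pos=15: emit STR "a" (now at pos=18)
pos=19: emit ID 'a' (now at pos=20)
pos=20: enter STRING mode
pos=20: emit STR "hi" (now at pos=24)
pos=25: enter STRING mode
pos=25: emit STR "a" (now at pos=28)
DONE. 6 tokens: [LPAREN, STR, STR, ID, STR, STR]
Position 26: char is 'a' -> STR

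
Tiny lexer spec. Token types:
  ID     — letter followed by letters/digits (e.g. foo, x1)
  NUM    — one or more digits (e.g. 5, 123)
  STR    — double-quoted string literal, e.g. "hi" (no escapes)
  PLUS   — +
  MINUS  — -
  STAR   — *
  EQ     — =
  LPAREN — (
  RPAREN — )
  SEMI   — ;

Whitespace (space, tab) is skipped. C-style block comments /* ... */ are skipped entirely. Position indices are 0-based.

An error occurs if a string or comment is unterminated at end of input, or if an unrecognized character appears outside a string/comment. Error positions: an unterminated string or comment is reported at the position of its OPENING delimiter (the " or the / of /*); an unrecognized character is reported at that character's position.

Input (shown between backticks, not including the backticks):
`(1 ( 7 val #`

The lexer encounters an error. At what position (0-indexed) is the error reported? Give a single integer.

Answer: 11

Derivation:
pos=0: emit LPAREN '('
pos=1: emit NUM '1' (now at pos=2)
pos=3: emit LPAREN '('
pos=5: emit NUM '7' (now at pos=6)
pos=7: emit ID 'val' (now at pos=10)
pos=11: ERROR — unrecognized char '#'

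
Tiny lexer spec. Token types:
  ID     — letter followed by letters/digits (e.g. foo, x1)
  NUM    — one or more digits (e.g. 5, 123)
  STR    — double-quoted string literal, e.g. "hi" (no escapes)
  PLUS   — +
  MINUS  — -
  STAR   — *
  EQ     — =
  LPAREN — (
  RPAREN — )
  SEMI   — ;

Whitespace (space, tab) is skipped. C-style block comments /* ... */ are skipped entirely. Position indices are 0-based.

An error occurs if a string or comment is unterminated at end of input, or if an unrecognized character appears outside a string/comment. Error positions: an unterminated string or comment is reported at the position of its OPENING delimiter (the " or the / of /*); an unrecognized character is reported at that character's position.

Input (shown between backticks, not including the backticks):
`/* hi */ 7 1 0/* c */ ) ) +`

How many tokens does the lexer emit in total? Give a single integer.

pos=0: enter COMMENT mode (saw '/*')
exit COMMENT mode (now at pos=8)
pos=9: emit NUM '7' (now at pos=10)
pos=11: emit NUM '1' (now at pos=12)
pos=13: emit NUM '0' (now at pos=14)
pos=14: enter COMMENT mode (saw '/*')
exit COMMENT mode (now at pos=21)
pos=22: emit RPAREN ')'
pos=24: emit RPAREN ')'
pos=26: emit PLUS '+'
DONE. 6 tokens: [NUM, NUM, NUM, RPAREN, RPAREN, PLUS]

Answer: 6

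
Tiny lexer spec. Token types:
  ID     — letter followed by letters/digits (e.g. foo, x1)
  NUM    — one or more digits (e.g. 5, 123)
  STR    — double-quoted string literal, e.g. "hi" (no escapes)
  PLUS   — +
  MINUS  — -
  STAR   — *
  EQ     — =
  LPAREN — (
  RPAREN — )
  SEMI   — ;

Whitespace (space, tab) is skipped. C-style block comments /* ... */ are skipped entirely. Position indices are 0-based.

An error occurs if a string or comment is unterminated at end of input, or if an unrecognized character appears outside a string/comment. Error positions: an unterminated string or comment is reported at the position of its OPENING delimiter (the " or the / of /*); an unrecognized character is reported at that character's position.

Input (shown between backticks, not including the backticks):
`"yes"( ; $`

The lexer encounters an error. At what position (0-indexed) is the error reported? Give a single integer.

pos=0: enter STRING mode
pos=0: emit STR "yes" (now at pos=5)
pos=5: emit LPAREN '('
pos=7: emit SEMI ';'
pos=9: ERROR — unrecognized char '$'

Answer: 9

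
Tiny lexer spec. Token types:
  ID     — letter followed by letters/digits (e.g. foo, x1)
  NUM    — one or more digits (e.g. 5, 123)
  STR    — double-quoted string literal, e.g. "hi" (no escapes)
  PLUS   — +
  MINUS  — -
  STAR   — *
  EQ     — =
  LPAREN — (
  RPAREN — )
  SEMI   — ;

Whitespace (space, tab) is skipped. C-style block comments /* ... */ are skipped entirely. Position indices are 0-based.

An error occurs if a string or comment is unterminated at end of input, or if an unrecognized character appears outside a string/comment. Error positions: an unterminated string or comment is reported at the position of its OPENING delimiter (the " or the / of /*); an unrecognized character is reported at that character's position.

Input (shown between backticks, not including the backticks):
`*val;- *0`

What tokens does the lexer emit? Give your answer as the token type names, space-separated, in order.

pos=0: emit STAR '*'
pos=1: emit ID 'val' (now at pos=4)
pos=4: emit SEMI ';'
pos=5: emit MINUS '-'
pos=7: emit STAR '*'
pos=8: emit NUM '0' (now at pos=9)
DONE. 6 tokens: [STAR, ID, SEMI, MINUS, STAR, NUM]

Answer: STAR ID SEMI MINUS STAR NUM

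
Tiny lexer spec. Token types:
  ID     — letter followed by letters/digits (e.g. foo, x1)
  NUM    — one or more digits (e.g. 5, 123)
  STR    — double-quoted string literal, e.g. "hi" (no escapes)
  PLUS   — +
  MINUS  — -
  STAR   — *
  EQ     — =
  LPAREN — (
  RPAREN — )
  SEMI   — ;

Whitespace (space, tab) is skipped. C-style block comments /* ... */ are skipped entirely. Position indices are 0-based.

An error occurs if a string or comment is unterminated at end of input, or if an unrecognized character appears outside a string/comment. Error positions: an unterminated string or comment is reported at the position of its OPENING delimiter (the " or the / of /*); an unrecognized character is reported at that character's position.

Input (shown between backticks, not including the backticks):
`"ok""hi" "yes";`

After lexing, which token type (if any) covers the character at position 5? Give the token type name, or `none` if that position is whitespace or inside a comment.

Answer: STR

Derivation:
pos=0: enter STRING mode
pos=0: emit STR "ok" (now at pos=4)
pos=4: enter STRING mode
pos=4: emit STR "hi" (now at pos=8)
pos=9: enter STRING mode
pos=9: emit STR "yes" (now at pos=14)
pos=14: emit SEMI ';'
DONE. 4 tokens: [STR, STR, STR, SEMI]
Position 5: char is 'h' -> STR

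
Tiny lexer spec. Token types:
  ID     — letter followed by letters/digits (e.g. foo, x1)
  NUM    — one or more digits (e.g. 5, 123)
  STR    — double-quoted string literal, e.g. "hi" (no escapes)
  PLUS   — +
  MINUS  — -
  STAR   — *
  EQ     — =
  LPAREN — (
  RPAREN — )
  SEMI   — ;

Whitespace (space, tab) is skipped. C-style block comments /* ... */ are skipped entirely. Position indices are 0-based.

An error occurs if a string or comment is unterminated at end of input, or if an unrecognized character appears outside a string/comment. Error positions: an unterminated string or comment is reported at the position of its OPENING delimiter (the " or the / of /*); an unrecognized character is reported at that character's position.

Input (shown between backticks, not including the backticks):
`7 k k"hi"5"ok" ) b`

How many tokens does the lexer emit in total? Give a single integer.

pos=0: emit NUM '7' (now at pos=1)
pos=2: emit ID 'k' (now at pos=3)
pos=4: emit ID 'k' (now at pos=5)
pos=5: enter STRING mode
pos=5: emit STR "hi" (now at pos=9)
pos=9: emit NUM '5' (now at pos=10)
pos=10: enter STRING mode
pos=10: emit STR "ok" (now at pos=14)
pos=15: emit RPAREN ')'
pos=17: emit ID 'b' (now at pos=18)
DONE. 8 tokens: [NUM, ID, ID, STR, NUM, STR, RPAREN, ID]

Answer: 8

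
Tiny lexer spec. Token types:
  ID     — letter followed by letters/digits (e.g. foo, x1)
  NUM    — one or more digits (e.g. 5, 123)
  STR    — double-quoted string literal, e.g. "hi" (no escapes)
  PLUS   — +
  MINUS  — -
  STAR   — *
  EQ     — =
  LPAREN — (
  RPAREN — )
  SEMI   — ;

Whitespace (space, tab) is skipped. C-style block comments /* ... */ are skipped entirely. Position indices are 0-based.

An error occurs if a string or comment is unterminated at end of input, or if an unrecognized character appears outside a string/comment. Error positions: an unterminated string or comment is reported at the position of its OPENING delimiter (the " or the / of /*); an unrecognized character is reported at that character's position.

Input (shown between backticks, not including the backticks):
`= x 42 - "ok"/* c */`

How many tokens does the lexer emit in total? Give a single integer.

pos=0: emit EQ '='
pos=2: emit ID 'x' (now at pos=3)
pos=4: emit NUM '42' (now at pos=6)
pos=7: emit MINUS '-'
pos=9: enter STRING mode
pos=9: emit STR "ok" (now at pos=13)
pos=13: enter COMMENT mode (saw '/*')
exit COMMENT mode (now at pos=20)
DONE. 5 tokens: [EQ, ID, NUM, MINUS, STR]

Answer: 5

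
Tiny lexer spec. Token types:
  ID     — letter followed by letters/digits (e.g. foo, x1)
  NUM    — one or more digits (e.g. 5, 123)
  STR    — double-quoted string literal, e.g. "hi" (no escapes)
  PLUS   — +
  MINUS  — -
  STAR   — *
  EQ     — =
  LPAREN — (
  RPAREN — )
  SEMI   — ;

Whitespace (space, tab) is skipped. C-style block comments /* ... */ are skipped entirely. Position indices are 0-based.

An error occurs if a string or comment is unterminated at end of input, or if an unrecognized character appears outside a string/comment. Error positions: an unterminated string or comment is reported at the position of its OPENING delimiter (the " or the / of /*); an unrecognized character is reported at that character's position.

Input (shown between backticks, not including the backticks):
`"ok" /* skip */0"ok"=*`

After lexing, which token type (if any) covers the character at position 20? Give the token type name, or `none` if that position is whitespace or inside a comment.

Answer: EQ

Derivation:
pos=0: enter STRING mode
pos=0: emit STR "ok" (now at pos=4)
pos=5: enter COMMENT mode (saw '/*')
exit COMMENT mode (now at pos=15)
pos=15: emit NUM '0' (now at pos=16)
pos=16: enter STRING mode
pos=16: emit STR "ok" (now at pos=20)
pos=20: emit EQ '='
pos=21: emit STAR '*'
DONE. 5 tokens: [STR, NUM, STR, EQ, STAR]
Position 20: char is '=' -> EQ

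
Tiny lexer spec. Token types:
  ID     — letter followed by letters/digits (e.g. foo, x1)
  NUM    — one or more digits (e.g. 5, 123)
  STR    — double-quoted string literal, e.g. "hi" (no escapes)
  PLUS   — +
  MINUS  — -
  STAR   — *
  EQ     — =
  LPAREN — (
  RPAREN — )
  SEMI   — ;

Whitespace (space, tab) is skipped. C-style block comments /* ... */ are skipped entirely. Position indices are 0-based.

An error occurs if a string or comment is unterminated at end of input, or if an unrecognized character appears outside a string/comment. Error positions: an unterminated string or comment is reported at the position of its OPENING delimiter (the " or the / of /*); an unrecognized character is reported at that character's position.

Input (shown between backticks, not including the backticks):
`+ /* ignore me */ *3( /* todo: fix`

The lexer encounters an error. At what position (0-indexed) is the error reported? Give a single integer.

Answer: 22

Derivation:
pos=0: emit PLUS '+'
pos=2: enter COMMENT mode (saw '/*')
exit COMMENT mode (now at pos=17)
pos=18: emit STAR '*'
pos=19: emit NUM '3' (now at pos=20)
pos=20: emit LPAREN '('
pos=22: enter COMMENT mode (saw '/*')
pos=22: ERROR — unterminated comment (reached EOF)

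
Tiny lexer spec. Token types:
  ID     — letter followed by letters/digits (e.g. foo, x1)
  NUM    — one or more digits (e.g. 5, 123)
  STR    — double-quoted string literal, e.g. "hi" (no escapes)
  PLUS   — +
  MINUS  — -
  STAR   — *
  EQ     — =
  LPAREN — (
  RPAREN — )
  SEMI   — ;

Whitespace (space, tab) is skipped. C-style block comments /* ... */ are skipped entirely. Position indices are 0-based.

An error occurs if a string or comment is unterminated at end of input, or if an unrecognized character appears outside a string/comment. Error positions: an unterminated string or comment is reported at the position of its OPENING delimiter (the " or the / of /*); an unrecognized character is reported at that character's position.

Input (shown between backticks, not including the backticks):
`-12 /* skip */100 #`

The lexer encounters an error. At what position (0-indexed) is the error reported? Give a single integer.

Answer: 18

Derivation:
pos=0: emit MINUS '-'
pos=1: emit NUM '12' (now at pos=3)
pos=4: enter COMMENT mode (saw '/*')
exit COMMENT mode (now at pos=14)
pos=14: emit NUM '100' (now at pos=17)
pos=18: ERROR — unrecognized char '#'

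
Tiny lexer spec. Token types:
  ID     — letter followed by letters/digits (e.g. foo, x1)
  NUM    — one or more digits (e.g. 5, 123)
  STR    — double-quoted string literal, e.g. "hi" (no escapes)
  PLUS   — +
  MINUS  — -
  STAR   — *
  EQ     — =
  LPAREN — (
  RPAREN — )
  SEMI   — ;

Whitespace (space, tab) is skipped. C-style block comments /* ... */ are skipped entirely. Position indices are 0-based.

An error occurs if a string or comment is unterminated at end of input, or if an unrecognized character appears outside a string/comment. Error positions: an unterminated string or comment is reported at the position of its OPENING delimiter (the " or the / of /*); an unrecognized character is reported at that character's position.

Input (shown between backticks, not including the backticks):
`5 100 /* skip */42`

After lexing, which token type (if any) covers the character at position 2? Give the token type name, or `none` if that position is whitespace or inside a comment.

Answer: NUM

Derivation:
pos=0: emit NUM '5' (now at pos=1)
pos=2: emit NUM '100' (now at pos=5)
pos=6: enter COMMENT mode (saw '/*')
exit COMMENT mode (now at pos=16)
pos=16: emit NUM '42' (now at pos=18)
DONE. 3 tokens: [NUM, NUM, NUM]
Position 2: char is '1' -> NUM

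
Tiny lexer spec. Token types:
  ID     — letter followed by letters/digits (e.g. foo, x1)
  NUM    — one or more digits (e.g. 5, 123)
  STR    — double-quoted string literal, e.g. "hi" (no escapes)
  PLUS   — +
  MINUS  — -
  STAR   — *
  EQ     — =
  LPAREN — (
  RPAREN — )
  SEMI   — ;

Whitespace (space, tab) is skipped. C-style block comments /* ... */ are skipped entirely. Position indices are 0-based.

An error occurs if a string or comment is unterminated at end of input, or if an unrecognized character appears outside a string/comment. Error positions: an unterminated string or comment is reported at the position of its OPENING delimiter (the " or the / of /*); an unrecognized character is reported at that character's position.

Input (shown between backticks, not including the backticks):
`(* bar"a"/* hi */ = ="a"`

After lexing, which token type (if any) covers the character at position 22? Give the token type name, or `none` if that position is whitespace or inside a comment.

Answer: STR

Derivation:
pos=0: emit LPAREN '('
pos=1: emit STAR '*'
pos=3: emit ID 'bar' (now at pos=6)
pos=6: enter STRING mode
pos=6: emit STR "a" (now at pos=9)
pos=9: enter COMMENT mode (saw '/*')
exit COMMENT mode (now at pos=17)
pos=18: emit EQ '='
pos=20: emit EQ '='
pos=21: enter STRING mode
pos=21: emit STR "a" (now at pos=24)
DONE. 7 tokens: [LPAREN, STAR, ID, STR, EQ, EQ, STR]
Position 22: char is 'a' -> STR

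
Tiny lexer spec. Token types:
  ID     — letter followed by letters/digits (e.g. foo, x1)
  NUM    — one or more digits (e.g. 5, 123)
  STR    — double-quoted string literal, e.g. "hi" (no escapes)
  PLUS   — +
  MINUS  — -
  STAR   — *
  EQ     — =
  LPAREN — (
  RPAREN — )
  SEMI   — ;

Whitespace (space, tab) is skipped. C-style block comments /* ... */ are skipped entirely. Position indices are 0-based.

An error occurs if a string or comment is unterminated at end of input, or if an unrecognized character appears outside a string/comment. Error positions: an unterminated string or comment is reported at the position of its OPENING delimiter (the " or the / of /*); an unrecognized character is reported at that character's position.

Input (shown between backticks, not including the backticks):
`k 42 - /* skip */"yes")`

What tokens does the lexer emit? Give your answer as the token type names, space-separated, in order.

pos=0: emit ID 'k' (now at pos=1)
pos=2: emit NUM '42' (now at pos=4)
pos=5: emit MINUS '-'
pos=7: enter COMMENT mode (saw '/*')
exit COMMENT mode (now at pos=17)
pos=17: enter STRING mode
pos=17: emit STR "yes" (now at pos=22)
pos=22: emit RPAREN ')'
DONE. 5 tokens: [ID, NUM, MINUS, STR, RPAREN]

Answer: ID NUM MINUS STR RPAREN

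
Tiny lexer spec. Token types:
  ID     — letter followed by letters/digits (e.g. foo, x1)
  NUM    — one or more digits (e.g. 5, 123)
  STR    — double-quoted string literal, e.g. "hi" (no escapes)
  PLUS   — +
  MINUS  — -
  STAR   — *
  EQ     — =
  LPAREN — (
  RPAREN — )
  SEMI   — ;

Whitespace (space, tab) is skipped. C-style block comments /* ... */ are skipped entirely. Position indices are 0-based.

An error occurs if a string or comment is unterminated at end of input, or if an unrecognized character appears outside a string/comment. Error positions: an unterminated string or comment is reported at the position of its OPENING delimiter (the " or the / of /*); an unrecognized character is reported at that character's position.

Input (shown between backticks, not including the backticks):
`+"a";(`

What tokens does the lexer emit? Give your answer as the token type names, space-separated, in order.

Answer: PLUS STR SEMI LPAREN

Derivation:
pos=0: emit PLUS '+'
pos=1: enter STRING mode
pos=1: emit STR "a" (now at pos=4)
pos=4: emit SEMI ';'
pos=5: emit LPAREN '('
DONE. 4 tokens: [PLUS, STR, SEMI, LPAREN]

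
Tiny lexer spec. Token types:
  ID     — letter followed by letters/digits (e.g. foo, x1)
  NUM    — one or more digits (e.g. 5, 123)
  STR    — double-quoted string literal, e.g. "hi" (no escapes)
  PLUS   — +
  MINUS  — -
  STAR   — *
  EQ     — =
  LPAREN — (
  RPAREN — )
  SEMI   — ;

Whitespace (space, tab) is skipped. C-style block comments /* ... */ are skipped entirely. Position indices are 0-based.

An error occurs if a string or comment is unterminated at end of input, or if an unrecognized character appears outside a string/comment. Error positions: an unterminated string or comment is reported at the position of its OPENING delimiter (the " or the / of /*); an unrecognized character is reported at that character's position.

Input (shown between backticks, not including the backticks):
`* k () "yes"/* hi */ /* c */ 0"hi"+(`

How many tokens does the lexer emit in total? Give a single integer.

Answer: 9

Derivation:
pos=0: emit STAR '*'
pos=2: emit ID 'k' (now at pos=3)
pos=4: emit LPAREN '('
pos=5: emit RPAREN ')'
pos=7: enter STRING mode
pos=7: emit STR "yes" (now at pos=12)
pos=12: enter COMMENT mode (saw '/*')
exit COMMENT mode (now at pos=20)
pos=21: enter COMMENT mode (saw '/*')
exit COMMENT mode (now at pos=28)
pos=29: emit NUM '0' (now at pos=30)
pos=30: enter STRING mode
pos=30: emit STR "hi" (now at pos=34)
pos=34: emit PLUS '+'
pos=35: emit LPAREN '('
DONE. 9 tokens: [STAR, ID, LPAREN, RPAREN, STR, NUM, STR, PLUS, LPAREN]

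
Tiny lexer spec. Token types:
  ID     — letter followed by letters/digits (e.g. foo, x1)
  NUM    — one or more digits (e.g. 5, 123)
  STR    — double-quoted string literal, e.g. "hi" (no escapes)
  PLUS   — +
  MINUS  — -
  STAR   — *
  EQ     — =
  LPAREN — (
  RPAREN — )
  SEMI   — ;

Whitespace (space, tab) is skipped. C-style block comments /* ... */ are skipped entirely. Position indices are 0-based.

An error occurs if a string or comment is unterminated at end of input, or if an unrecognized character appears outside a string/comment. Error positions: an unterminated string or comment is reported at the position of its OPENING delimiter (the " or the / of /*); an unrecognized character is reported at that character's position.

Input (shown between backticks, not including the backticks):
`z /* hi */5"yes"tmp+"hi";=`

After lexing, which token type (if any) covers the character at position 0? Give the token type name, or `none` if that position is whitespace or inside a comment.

pos=0: emit ID 'z' (now at pos=1)
pos=2: enter COMMENT mode (saw '/*')
exit COMMENT mode (now at pos=10)
pos=10: emit NUM '5' (now at pos=11)
pos=11: enter STRING mode
pos=11: emit STR "yes" (now at pos=16)
pos=16: emit ID 'tmp' (now at pos=19)
pos=19: emit PLUS '+'
pos=20: enter STRING mode
pos=20: emit STR "hi" (now at pos=24)
pos=24: emit SEMI ';'
pos=25: emit EQ '='
DONE. 8 tokens: [ID, NUM, STR, ID, PLUS, STR, SEMI, EQ]
Position 0: char is 'z' -> ID

Answer: ID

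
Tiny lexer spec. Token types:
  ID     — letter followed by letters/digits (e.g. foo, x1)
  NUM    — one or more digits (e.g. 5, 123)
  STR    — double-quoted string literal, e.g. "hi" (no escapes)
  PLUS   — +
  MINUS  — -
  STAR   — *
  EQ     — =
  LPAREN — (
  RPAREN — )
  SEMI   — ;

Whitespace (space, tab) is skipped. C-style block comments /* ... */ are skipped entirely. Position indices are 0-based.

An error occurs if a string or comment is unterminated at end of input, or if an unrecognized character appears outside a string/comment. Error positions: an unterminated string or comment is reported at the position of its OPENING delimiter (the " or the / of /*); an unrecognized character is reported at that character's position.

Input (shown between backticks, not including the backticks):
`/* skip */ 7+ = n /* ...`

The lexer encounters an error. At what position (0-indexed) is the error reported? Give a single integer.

Answer: 18

Derivation:
pos=0: enter COMMENT mode (saw '/*')
exit COMMENT mode (now at pos=10)
pos=11: emit NUM '7' (now at pos=12)
pos=12: emit PLUS '+'
pos=14: emit EQ '='
pos=16: emit ID 'n' (now at pos=17)
pos=18: enter COMMENT mode (saw '/*')
pos=18: ERROR — unterminated comment (reached EOF)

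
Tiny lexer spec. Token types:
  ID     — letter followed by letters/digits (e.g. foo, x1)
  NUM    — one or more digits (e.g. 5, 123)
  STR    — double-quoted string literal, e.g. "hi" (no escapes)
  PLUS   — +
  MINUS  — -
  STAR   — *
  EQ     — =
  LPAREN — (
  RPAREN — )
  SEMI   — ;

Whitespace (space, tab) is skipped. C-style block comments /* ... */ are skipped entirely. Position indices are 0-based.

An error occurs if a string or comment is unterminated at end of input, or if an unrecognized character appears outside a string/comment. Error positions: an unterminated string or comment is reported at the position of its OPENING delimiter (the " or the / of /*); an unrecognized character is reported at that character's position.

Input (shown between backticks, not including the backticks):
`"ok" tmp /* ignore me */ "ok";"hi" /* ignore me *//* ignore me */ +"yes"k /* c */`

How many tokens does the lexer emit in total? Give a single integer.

pos=0: enter STRING mode
pos=0: emit STR "ok" (now at pos=4)
pos=5: emit ID 'tmp' (now at pos=8)
pos=9: enter COMMENT mode (saw '/*')
exit COMMENT mode (now at pos=24)
pos=25: enter STRING mode
pos=25: emit STR "ok" (now at pos=29)
pos=29: emit SEMI ';'
pos=30: enter STRING mode
pos=30: emit STR "hi" (now at pos=34)
pos=35: enter COMMENT mode (saw '/*')
exit COMMENT mode (now at pos=50)
pos=50: enter COMMENT mode (saw '/*')
exit COMMENT mode (now at pos=65)
pos=66: emit PLUS '+'
pos=67: enter STRING mode
pos=67: emit STR "yes" (now at pos=72)
pos=72: emit ID 'k' (now at pos=73)
pos=74: enter COMMENT mode (saw '/*')
exit COMMENT mode (now at pos=81)
DONE. 8 tokens: [STR, ID, STR, SEMI, STR, PLUS, STR, ID]

Answer: 8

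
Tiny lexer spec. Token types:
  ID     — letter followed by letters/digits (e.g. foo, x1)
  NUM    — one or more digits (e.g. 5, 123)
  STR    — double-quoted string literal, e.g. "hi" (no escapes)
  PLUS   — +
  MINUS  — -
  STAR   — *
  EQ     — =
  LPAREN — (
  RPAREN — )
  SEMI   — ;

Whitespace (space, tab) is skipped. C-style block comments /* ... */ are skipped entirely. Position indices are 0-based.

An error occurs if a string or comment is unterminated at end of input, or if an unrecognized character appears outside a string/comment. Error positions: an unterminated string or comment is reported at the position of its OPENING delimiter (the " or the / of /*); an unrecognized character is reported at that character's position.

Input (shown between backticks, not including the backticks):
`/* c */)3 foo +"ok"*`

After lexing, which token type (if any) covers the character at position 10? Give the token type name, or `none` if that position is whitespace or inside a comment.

Answer: ID

Derivation:
pos=0: enter COMMENT mode (saw '/*')
exit COMMENT mode (now at pos=7)
pos=7: emit RPAREN ')'
pos=8: emit NUM '3' (now at pos=9)
pos=10: emit ID 'foo' (now at pos=13)
pos=14: emit PLUS '+'
pos=15: enter STRING mode
pos=15: emit STR "ok" (now at pos=19)
pos=19: emit STAR '*'
DONE. 6 tokens: [RPAREN, NUM, ID, PLUS, STR, STAR]
Position 10: char is 'f' -> ID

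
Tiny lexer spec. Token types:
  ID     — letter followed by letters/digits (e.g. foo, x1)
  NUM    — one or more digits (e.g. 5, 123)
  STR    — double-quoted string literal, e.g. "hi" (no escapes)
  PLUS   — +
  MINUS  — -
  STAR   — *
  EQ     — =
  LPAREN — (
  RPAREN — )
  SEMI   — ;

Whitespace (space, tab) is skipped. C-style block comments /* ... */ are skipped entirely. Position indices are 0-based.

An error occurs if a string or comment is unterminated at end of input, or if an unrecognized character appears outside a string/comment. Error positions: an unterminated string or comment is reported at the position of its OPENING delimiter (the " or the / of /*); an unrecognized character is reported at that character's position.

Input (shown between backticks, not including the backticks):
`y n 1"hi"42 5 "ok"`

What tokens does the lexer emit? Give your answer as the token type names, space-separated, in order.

pos=0: emit ID 'y' (now at pos=1)
pos=2: emit ID 'n' (now at pos=3)
pos=4: emit NUM '1' (now at pos=5)
pos=5: enter STRING mode
pos=5: emit STR "hi" (now at pos=9)
pos=9: emit NUM '42' (now at pos=11)
pos=12: emit NUM '5' (now at pos=13)
pos=14: enter STRING mode
pos=14: emit STR "ok" (now at pos=18)
DONE. 7 tokens: [ID, ID, NUM, STR, NUM, NUM, STR]

Answer: ID ID NUM STR NUM NUM STR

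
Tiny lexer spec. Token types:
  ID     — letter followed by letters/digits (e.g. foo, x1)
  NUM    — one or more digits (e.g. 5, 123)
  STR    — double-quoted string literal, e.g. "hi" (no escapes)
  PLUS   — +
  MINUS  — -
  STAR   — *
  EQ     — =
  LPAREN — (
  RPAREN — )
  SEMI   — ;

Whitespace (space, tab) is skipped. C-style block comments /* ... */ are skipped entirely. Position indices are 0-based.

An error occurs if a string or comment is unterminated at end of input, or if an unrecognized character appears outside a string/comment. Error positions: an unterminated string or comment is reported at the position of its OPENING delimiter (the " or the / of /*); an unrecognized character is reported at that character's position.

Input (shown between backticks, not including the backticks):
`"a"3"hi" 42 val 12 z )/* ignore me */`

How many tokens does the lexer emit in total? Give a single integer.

pos=0: enter STRING mode
pos=0: emit STR "a" (now at pos=3)
pos=3: emit NUM '3' (now at pos=4)
pos=4: enter STRING mode
pos=4: emit STR "hi" (now at pos=8)
pos=9: emit NUM '42' (now at pos=11)
pos=12: emit ID 'val' (now at pos=15)
pos=16: emit NUM '12' (now at pos=18)
pos=19: emit ID 'z' (now at pos=20)
pos=21: emit RPAREN ')'
pos=22: enter COMMENT mode (saw '/*')
exit COMMENT mode (now at pos=37)
DONE. 8 tokens: [STR, NUM, STR, NUM, ID, NUM, ID, RPAREN]

Answer: 8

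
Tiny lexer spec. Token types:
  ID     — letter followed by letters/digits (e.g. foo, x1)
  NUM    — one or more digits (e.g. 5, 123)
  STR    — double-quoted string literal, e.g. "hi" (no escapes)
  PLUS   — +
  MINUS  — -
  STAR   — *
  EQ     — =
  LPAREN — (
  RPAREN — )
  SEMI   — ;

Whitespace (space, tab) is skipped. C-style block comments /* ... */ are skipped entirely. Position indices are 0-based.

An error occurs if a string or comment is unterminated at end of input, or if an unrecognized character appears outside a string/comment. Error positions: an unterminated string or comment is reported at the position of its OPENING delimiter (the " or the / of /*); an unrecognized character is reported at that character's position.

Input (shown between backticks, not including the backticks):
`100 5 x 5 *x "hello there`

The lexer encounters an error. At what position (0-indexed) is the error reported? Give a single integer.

Answer: 13

Derivation:
pos=0: emit NUM '100' (now at pos=3)
pos=4: emit NUM '5' (now at pos=5)
pos=6: emit ID 'x' (now at pos=7)
pos=8: emit NUM '5' (now at pos=9)
pos=10: emit STAR '*'
pos=11: emit ID 'x' (now at pos=12)
pos=13: enter STRING mode
pos=13: ERROR — unterminated string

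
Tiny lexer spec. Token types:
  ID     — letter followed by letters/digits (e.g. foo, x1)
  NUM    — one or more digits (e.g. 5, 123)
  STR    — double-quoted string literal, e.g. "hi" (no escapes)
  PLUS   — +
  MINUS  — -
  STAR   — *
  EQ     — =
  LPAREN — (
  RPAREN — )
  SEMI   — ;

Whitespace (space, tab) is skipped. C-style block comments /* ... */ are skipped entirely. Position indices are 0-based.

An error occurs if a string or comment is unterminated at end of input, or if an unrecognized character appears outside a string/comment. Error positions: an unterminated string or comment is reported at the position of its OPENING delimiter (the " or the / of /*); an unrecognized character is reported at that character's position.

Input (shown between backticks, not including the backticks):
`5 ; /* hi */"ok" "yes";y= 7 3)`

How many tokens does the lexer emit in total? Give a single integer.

Answer: 10

Derivation:
pos=0: emit NUM '5' (now at pos=1)
pos=2: emit SEMI ';'
pos=4: enter COMMENT mode (saw '/*')
exit COMMENT mode (now at pos=12)
pos=12: enter STRING mode
pos=12: emit STR "ok" (now at pos=16)
pos=17: enter STRING mode
pos=17: emit STR "yes" (now at pos=22)
pos=22: emit SEMI ';'
pos=23: emit ID 'y' (now at pos=24)
pos=24: emit EQ '='
pos=26: emit NUM '7' (now at pos=27)
pos=28: emit NUM '3' (now at pos=29)
pos=29: emit RPAREN ')'
DONE. 10 tokens: [NUM, SEMI, STR, STR, SEMI, ID, EQ, NUM, NUM, RPAREN]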